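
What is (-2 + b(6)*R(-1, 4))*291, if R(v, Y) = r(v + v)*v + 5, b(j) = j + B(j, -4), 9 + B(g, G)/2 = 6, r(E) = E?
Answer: -582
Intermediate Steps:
B(g, G) = -6 (B(g, G) = -18 + 2*6 = -18 + 12 = -6)
b(j) = -6 + j (b(j) = j - 6 = -6 + j)
R(v, Y) = 5 + 2*v**2 (R(v, Y) = (v + v)*v + 5 = (2*v)*v + 5 = 2*v**2 + 5 = 5 + 2*v**2)
(-2 + b(6)*R(-1, 4))*291 = (-2 + (-6 + 6)*(5 + 2*(-1)**2))*291 = (-2 + 0*(5 + 2*1))*291 = (-2 + 0*(5 + 2))*291 = (-2 + 0*7)*291 = (-2 + 0)*291 = -2*291 = -582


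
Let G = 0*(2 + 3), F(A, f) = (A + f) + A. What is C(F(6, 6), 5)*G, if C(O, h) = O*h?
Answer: 0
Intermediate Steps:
F(A, f) = f + 2*A
G = 0 (G = 0*5 = 0)
C(F(6, 6), 5)*G = ((6 + 2*6)*5)*0 = ((6 + 12)*5)*0 = (18*5)*0 = 90*0 = 0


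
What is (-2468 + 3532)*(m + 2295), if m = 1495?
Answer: 4032560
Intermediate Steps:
(-2468 + 3532)*(m + 2295) = (-2468 + 3532)*(1495 + 2295) = 1064*3790 = 4032560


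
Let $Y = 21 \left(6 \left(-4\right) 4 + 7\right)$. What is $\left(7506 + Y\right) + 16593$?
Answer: $22230$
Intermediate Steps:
$Y = -1869$ ($Y = 21 \left(\left(-24\right) 4 + 7\right) = 21 \left(-96 + 7\right) = 21 \left(-89\right) = -1869$)
$\left(7506 + Y\right) + 16593 = \left(7506 - 1869\right) + 16593 = 5637 + 16593 = 22230$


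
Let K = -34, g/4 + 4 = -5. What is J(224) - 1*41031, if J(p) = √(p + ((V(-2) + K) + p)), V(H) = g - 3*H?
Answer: -41031 + 8*√6 ≈ -41011.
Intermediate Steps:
g = -36 (g = -16 + 4*(-5) = -16 - 20 = -36)
V(H) = -36 - 3*H
J(p) = √(-64 + 2*p) (J(p) = √(p + (((-36 - 3*(-2)) - 34) + p)) = √(p + (((-36 + 6) - 34) + p)) = √(p + ((-30 - 34) + p)) = √(p + (-64 + p)) = √(-64 + 2*p))
J(224) - 1*41031 = √(-64 + 2*224) - 1*41031 = √(-64 + 448) - 41031 = √384 - 41031 = 8*√6 - 41031 = -41031 + 8*√6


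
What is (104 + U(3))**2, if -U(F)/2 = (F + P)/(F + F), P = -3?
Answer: 10816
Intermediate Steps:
U(F) = -(-3 + F)/F (U(F) = -2*(F - 3)/(F + F) = -2*(-3 + F)/(2*F) = -2*(-3 + F)*1/(2*F) = -(-3 + F)/F)
(104 + U(3))**2 = (104 + (3 - 1*3)/3)**2 = (104 + (3 - 3)/3)**2 = (104 + (1/3)*0)**2 = (104 + 0)**2 = 104**2 = 10816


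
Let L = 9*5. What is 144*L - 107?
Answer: 6373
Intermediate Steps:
L = 45
144*L - 107 = 144*45 - 107 = 6480 - 107 = 6373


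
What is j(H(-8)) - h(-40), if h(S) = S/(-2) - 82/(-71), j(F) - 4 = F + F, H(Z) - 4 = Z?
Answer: -1786/71 ≈ -25.155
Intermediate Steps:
H(Z) = 4 + Z
j(F) = 4 + 2*F (j(F) = 4 + (F + F) = 4 + 2*F)
h(S) = 82/71 - S/2 (h(S) = S*(-½) - 82*(-1/71) = -S/2 + 82/71 = 82/71 - S/2)
j(H(-8)) - h(-40) = (4 + 2*(4 - 8)) - (82/71 - ½*(-40)) = (4 + 2*(-4)) - (82/71 + 20) = (4 - 8) - 1*1502/71 = -4 - 1502/71 = -1786/71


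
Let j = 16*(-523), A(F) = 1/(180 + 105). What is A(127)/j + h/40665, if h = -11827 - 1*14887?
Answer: -4247314999/6465409680 ≈ -0.65693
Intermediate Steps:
A(F) = 1/285
j = -8368
h = -26714 (h = -11827 - 14887 = -26714)
A(127)/j + h/40665 = (1/285)/(-8368) - 26714/40665 = (1/285)*(-1/8368) - 26714*1/40665 = -1/2384880 - 26714/40665 = -4247314999/6465409680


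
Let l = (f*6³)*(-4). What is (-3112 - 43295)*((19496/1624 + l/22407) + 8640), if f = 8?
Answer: -86965144941921/216601 ≈ -4.0150e+8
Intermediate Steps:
l = -6912 (l = (8*6³)*(-4) = (8*216)*(-4) = 1728*(-4) = -6912)
(-3112 - 43295)*((19496/1624 + l/22407) + 8640) = (-3112 - 43295)*((19496/1624 - 6912/22407) + 8640) = -46407*((19496*(1/1624) - 6912*1/22407) + 8640) = -46407*((2437/203 - 2304/7469) + 8640) = -46407*(2533463/216601 + 8640) = -46407*1873966103/216601 = -86965144941921/216601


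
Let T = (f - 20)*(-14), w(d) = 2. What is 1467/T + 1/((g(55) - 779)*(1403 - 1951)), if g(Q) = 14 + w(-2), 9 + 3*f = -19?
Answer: 65720177/18397456 ≈ 3.5722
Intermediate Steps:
f = -28/3 (f = -3 + (⅓)*(-19) = -3 - 19/3 = -28/3 ≈ -9.3333)
g(Q) = 16 (g(Q) = 14 + 2 = 16)
T = 1232/3 (T = (-28/3 - 20)*(-14) = -88/3*(-14) = 1232/3 ≈ 410.67)
1467/T + 1/((g(55) - 779)*(1403 - 1951)) = 1467/(1232/3) + 1/((16 - 779)*(1403 - 1951)) = 1467*(3/1232) + 1/(-763*(-548)) = 4401/1232 - 1/763*(-1/548) = 4401/1232 + 1/418124 = 65720177/18397456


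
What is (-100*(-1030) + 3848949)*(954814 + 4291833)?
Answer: 20734481365003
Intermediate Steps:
(-100*(-1030) + 3848949)*(954814 + 4291833) = (103000 + 3848949)*5246647 = 3951949*5246647 = 20734481365003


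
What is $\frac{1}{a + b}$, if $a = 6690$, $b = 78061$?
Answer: $\frac{1}{84751} \approx 1.1799 \cdot 10^{-5}$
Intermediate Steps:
$\frac{1}{a + b} = \frac{1}{6690 + 78061} = \frac{1}{84751}$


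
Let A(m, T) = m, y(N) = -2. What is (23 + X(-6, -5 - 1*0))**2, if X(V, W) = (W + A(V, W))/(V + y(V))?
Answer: 38025/64 ≈ 594.14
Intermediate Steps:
X(V, W) = (V + W)/(-2 + V) (X(V, W) = (W + V)/(V - 2) = (V + W)/(-2 + V))
(23 + X(-6, -5 - 1*0))**2 = (23 + (-6 + (-5 - 1*0))/(-2 - 6))**2 = (23 + (-6 + (-5 + 0))/(-8))**2 = (23 - (-6 - 5)/8)**2 = (23 - 1/8*(-11))**2 = (23 + 11/8)**2 = (195/8)**2 = 38025/64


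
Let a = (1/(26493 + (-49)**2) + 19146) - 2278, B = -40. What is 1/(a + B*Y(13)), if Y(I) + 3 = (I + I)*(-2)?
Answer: 28894/550950793 ≈ 5.2444e-5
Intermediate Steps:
Y(I) = -3 - 4*I (Y(I) = -3 + (I + I)*(-2) = -3 + (2*I)*(-2) = -3 - 4*I)
a = 487383993/28894 (a = (1/(26493 + 2401) + 19146) - 2278 = (1/28894 + 19146) - 2278 = 553204525/28894 - 2278 = 487383993/28894 ≈ 16868.)
1/(a + B*Y(13)) = 1/(487383993/28894 - 40*(-3 - 4*13)) = 1/(487383993/28894 - 40*(-3 - 52)) = 1/(487383993/28894 - 40*(-55)) = 1/(487383993/28894 + 2200) = 1/(550950793/28894) = 28894/550950793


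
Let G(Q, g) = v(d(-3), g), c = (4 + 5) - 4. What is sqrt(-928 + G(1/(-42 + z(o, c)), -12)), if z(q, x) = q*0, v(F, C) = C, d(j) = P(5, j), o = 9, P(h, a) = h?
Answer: 2*I*sqrt(235) ≈ 30.659*I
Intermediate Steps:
d(j) = 5
c = 5 (c = 9 - 4 = 5)
z(q, x) = 0
G(Q, g) = g
sqrt(-928 + G(1/(-42 + z(o, c)), -12)) = sqrt(-928 - 12) = sqrt(-940) = 2*I*sqrt(235)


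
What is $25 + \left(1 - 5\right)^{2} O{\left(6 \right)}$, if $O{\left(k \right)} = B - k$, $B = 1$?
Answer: $-55$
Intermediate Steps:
$O{\left(k \right)} = 1 - k$
$25 + \left(1 - 5\right)^{2} O{\left(6 \right)} = 25 + \left(1 - 5\right)^{2} \left(1 - 6\right) = 25 + \left(-4\right)^{2} \left(1 - 6\right) = 25 + 16 \left(-5\right) = 25 - 80 = -55$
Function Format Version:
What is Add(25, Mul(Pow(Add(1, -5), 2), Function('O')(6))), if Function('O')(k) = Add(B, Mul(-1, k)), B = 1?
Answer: -55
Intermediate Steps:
Function('O')(k) = Add(1, Mul(-1, k))
Add(25, Mul(Pow(Add(1, -5), 2), Function('O')(6))) = Add(25, Mul(Pow(Add(1, -5), 2), Add(1, Mul(-1, 6)))) = Add(25, Mul(Pow(-4, 2), Add(1, -6))) = Add(25, Mul(16, -5)) = Add(25, -80) = -55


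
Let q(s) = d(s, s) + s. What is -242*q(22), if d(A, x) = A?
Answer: -10648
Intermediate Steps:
q(s) = 2*s (q(s) = s + s = 2*s)
-242*q(22) = -484*22 = -242*44 = -10648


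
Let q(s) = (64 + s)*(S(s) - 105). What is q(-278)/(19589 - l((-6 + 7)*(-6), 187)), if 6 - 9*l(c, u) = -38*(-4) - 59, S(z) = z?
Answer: 122943/29398 ≈ 4.1820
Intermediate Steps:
q(s) = (-105 + s)*(64 + s) (q(s) = (64 + s)*(s - 105) = (64 + s)*(-105 + s) = (-105 + s)*(64 + s))
l(c, u) = -29/3 (l(c, u) = ⅔ - (-38*(-4) - 59)/9 = ⅔ - (152 - 59)/9 = ⅔ - ⅑*93 = ⅔ - 31/3 = -29/3)
q(-278)/(19589 - l((-6 + 7)*(-6), 187)) = (-6720 + (-278)² - 41*(-278))/(19589 - 1*(-29/3)) = (-6720 + 77284 + 11398)/(19589 + 29/3) = 81962/(58796/3) = 81962*(3/58796) = 122943/29398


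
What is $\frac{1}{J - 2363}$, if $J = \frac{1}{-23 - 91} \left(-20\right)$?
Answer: $- \frac{57}{134681} \approx -0.00042322$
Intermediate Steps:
$J = \frac{10}{57}$ ($J = \frac{1}{-114} \left(-20\right) = \left(- \frac{1}{114}\right) \left(-20\right) = \frac{10}{57} \approx 0.17544$)
$\frac{1}{J - 2363} = \frac{1}{\frac{10}{57} - 2363} = \frac{1}{- \frac{134681}{57}} = - \frac{57}{134681}$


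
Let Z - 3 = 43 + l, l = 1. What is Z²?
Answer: 2209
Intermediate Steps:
Z = 47 (Z = 3 + (43 + 1) = 3 + 44 = 47)
Z² = 47² = 2209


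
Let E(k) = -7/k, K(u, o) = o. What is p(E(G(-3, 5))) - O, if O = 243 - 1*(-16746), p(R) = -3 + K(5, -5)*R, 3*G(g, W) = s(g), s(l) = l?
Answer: -17027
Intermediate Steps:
G(g, W) = g/3
p(R) = -3 - 5*R
O = 16989 (O = 243 + 16746 = 16989)
p(E(G(-3, 5))) - O = (-3 - (-35)/((⅓)*(-3))) - 1*16989 = (-3 - (-35)/(-1)) - 16989 = (-3 - (-35)*(-1)) - 16989 = (-3 - 5*7) - 16989 = (-3 - 35) - 16989 = -38 - 16989 = -17027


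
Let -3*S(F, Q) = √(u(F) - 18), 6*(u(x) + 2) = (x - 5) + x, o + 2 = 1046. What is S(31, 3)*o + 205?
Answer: 205 - 174*I*√42 ≈ 205.0 - 1127.6*I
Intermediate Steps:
o = 1044 (o = -2 + 1046 = 1044)
u(x) = -17/6 + x/3 (u(x) = -2 + ((x - 5) + x)/6 = -2 + ((-5 + x) + x)/6 = -2 + (-5 + 2*x)/6 = -2 + (-⅚ + x/3) = -17/6 + x/3)
S(F, Q) = -√(-125/6 + F/3)/3 (S(F, Q) = -√((-17/6 + F/3) - 18)/3 = -√(-125/6 + F/3)/3)
S(31, 3)*o + 205 = -√(-750 + 12*31)/18*1044 + 205 = -√(-750 + 372)/18*1044 + 205 = -I*√42/6*1044 + 205 = -174*I*√42 + 205 = 205 - 174*I*√42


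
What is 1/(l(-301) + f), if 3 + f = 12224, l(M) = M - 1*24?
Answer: 1/11896 ≈ 8.4062e-5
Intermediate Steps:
l(M) = -24 + M (l(M) = M - 24 = -24 + M)
f = 12221 (f = -3 + 12224 = 12221)
1/(l(-301) + f) = 1/((-24 - 301) + 12221) = 1/(-325 + 12221) = 1/11896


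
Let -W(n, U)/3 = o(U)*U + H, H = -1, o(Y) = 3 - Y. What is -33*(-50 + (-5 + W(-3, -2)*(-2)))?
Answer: 3993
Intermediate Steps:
W(n, U) = 3 - 3*U*(3 - U) (W(n, U) = -3*((3 - U)*U - 1) = -3*(U*(3 - U) - 1) = -3*(-1 + U*(3 - U)) = 3 - 3*U*(3 - U))
-33*(-50 + (-5 + W(-3, -2)*(-2))) = -33*(-50 + (-5 + (3 + 3*(-2)*(-3 - 2))*(-2))) = -33*(-50 + (-5 + (3 + 3*(-2)*(-5))*(-2))) = -33*(-50 + (-5 + (3 + 30)*(-2))) = -33*(-50 + (-5 + 33*(-2))) = -33*(-50 + (-5 - 66)) = -33*(-50 - 71) = -33*(-121) = 3993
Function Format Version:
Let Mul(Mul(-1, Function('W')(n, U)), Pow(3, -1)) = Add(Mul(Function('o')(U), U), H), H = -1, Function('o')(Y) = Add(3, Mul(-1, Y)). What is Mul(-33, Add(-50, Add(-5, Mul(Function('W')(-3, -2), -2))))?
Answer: 3993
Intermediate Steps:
Function('W')(n, U) = Add(3, Mul(-3, U, Add(3, Mul(-1, U)))) (Function('W')(n, U) = Mul(-3, Add(Mul(Add(3, Mul(-1, U)), U), -1)) = Mul(-3, Add(Mul(U, Add(3, Mul(-1, U))), -1)) = Mul(-3, Add(-1, Mul(U, Add(3, Mul(-1, U))))) = Add(3, Mul(-3, U, Add(3, Mul(-1, U)))))
Mul(-33, Add(-50, Add(-5, Mul(Function('W')(-3, -2), -2)))) = Mul(-33, Add(-50, Add(-5, Mul(Add(3, Mul(3, -2, Add(-3, -2))), -2)))) = Mul(-33, Add(-50, Add(-5, Mul(Add(3, Mul(3, -2, -5)), -2)))) = Mul(-33, Add(-50, Add(-5, Mul(Add(3, 30), -2)))) = Mul(-33, Add(-50, Add(-5, Mul(33, -2)))) = Mul(-33, Add(-50, Add(-5, -66))) = Mul(-33, Add(-50, -71)) = Mul(-33, -121) = 3993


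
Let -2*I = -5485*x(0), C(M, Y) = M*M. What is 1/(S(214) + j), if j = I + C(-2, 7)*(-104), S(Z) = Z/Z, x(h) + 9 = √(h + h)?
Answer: -2/50195 ≈ -3.9845e-5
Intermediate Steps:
C(M, Y) = M²
x(h) = -9 + √2*√h (x(h) = -9 + √(h + h) = -9 + √(2*h) = -9 + √2*√h)
S(Z) = 1
I = -49365/2 (I = -(-5485)*(-9 + √2*√0)/2 = -(-5485)*(-9 + √2*0)/2 = -(-5485)*(-9 + 0)/2 = -(-5485)*(-9)/2 = -½*49365 = -49365/2 ≈ -24683.)
j = -50197/2 (j = -49365/2 + (-2)²*(-104) = -49365/2 + 4*(-104) = -49365/2 - 416 = -50197/2 ≈ -25099.)
1/(S(214) + j) = 1/(1 - 50197/2) = 1/(-50195/2) = -2/50195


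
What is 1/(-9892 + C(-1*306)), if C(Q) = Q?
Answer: -1/10198 ≈ -9.8058e-5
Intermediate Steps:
1/(-9892 + C(-1*306)) = 1/(-9892 - 1*306) = 1/(-9892 - 306) = 1/(-10198) = -1/10198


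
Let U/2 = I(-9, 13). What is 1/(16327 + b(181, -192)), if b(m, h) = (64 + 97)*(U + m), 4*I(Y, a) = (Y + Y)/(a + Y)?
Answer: 4/180423 ≈ 2.2170e-5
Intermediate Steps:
I(Y, a) = Y/(2*(Y + a)) (I(Y, a) = ((Y + Y)/(a + Y))/4 = ((2*Y)/(Y + a))/4 = (2*Y/(Y + a))/4 = Y/(2*(Y + a)))
U = -9/4 (U = 2*((½)*(-9)/(-9 + 13)) = 2*((½)*(-9)/4) = 2*((½)*(-9)*(¼)) = 2*(-9/8) = -9/4 ≈ -2.2500)
b(m, h) = -1449/4 + 161*m (b(m, h) = (64 + 97)*(-9/4 + m) = 161*(-9/4 + m) = -1449/4 + 161*m)
1/(16327 + b(181, -192)) = 1/(16327 + (-1449/4 + 161*181)) = 1/(16327 + (-1449/4 + 29141)) = 1/(16327 + 115115/4) = 1/(180423/4) = 4/180423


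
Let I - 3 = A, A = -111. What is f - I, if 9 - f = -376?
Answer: 493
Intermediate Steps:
f = 385 (f = 9 - 1*(-376) = 9 + 376 = 385)
I = -108 (I = 3 - 111 = -108)
f - I = 385 - 1*(-108) = 385 + 108 = 493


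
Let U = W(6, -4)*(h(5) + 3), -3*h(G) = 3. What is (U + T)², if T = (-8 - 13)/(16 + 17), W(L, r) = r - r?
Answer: 49/121 ≈ 0.40496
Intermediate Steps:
h(G) = -1 (h(G) = -⅓*3 = -1)
W(L, r) = 0
U = 0 (U = 0*(-1 + 3) = 0*2 = 0)
T = -7/11 (T = -21/33 = -21*1/33 = -7/11 ≈ -0.63636)
(U + T)² = (0 - 7/11)² = (-7/11)² = 49/121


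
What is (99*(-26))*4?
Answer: -10296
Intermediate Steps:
(99*(-26))*4 = -2574*4 = -10296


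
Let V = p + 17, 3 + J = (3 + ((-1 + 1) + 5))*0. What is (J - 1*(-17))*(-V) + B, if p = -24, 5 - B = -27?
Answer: 130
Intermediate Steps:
B = 32 (B = 5 - 1*(-27) = 5 + 27 = 32)
J = -3 (J = -3 + (3 + ((-1 + 1) + 5))*0 = -3 + (3 + (0 + 5))*0 = -3 + (3 + 5)*0 = -3 + 8*0 = -3 + 0 = -3)
V = -7 (V = -24 + 17 = -7)
(J - 1*(-17))*(-V) + B = (-3 - 1*(-17))*(-1*(-7)) + 32 = (-3 + 17)*7 + 32 = 14*7 + 32 = 98 + 32 = 130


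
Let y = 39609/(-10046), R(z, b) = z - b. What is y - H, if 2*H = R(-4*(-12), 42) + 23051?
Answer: -57927460/5023 ≈ -11532.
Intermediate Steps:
y = -39609/10046 (y = 39609*(-1/10046) = -39609/10046 ≈ -3.9428)
H = 23057/2 (H = ((-4*(-12) - 1*42) + 23051)/2 = ((48 - 42) + 23051)/2 = (6 + 23051)/2 = (1/2)*23057 = 23057/2 ≈ 11529.)
y - H = -39609/10046 - 1*23057/2 = -39609/10046 - 23057/2 = -57927460/5023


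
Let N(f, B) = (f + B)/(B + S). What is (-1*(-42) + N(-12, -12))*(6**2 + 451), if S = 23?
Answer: 213306/11 ≈ 19391.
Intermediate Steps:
N(f, B) = (B + f)/(23 + B) (N(f, B) = (f + B)/(B + 23) = (B + f)/(23 + B))
(-1*(-42) + N(-12, -12))*(6**2 + 451) = (-1*(-42) + (-12 - 12)/(23 - 12))*(6**2 + 451) = (42 - 24/11)*(36 + 451) = (42 + (1/11)*(-24))*487 = (42 - 24/11)*487 = (438/11)*487 = 213306/11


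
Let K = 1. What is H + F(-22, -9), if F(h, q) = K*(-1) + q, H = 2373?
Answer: 2363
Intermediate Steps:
F(h, q) = -1 + q (F(h, q) = 1*(-1) + q = -1 + q)
H + F(-22, -9) = 2373 + (-1 - 9) = 2373 - 10 = 2363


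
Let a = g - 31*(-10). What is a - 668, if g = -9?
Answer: -367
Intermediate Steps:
a = 301 (a = -9 - 31*(-10) = -9 + 310 = 301)
a - 668 = 301 - 668 = -367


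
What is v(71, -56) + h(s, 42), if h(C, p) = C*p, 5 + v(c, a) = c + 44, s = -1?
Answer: 68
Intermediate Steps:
v(c, a) = 39 + c (v(c, a) = -5 + (c + 44) = -5 + (44 + c) = 39 + c)
v(71, -56) + h(s, 42) = (39 + 71) - 1*42 = 110 - 42 = 68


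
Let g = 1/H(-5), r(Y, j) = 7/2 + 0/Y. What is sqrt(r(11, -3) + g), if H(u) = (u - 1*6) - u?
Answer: sqrt(30)/3 ≈ 1.8257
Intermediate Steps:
H(u) = -6 (H(u) = (u - 6) - u = (-6 + u) - u = -6)
r(Y, j) = 7/2 (r(Y, j) = 7*(1/2) + 0 = 7/2 + 0 = 7/2)
g = -1/6 (g = 1/(-6) = -1/6 ≈ -0.16667)
sqrt(r(11, -3) + g) = sqrt(7/2 - 1/6) = sqrt(10/3) = sqrt(30)/3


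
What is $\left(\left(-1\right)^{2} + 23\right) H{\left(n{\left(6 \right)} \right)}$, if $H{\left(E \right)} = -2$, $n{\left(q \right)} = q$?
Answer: $-48$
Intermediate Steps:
$\left(\left(-1\right)^{2} + 23\right) H{\left(n{\left(6 \right)} \right)} = \left(\left(-1\right)^{2} + 23\right) \left(-2\right) = \left(1 + 23\right) \left(-2\right) = 24 \left(-2\right) = -48$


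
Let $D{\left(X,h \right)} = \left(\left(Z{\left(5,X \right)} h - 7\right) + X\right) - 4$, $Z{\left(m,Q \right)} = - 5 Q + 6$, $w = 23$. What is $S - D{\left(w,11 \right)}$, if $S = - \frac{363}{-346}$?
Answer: $\frac{411065}{346} \approx 1188.0$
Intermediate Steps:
$S = \frac{363}{346}$ ($S = \left(-363\right) \left(- \frac{1}{346}\right) = \frac{363}{346} \approx 1.0491$)
$Z{\left(m,Q \right)} = 6 - 5 Q$
$D{\left(X,h \right)} = -11 + X + h \left(6 - 5 X\right)$ ($D{\left(X,h \right)} = \left(\left(\left(6 - 5 X\right) h - 7\right) + X\right) - 4 = \left(\left(h \left(6 - 5 X\right) - 7\right) + X\right) - 4 = \left(\left(-7 + h \left(6 - 5 X\right)\right) + X\right) - 4 = \left(-7 + X + h \left(6 - 5 X\right)\right) - 4 = -11 + X + h \left(6 - 5 X\right)$)
$S - D{\left(w,11 \right)} = \frac{363}{346} - \left(-11 + 23 - 11 \left(-6 + 5 \cdot 23\right)\right) = \frac{363}{346} - \left(-11 + 23 - 11 \left(-6 + 115\right)\right) = \frac{363}{346} - \left(-11 + 23 - 11 \cdot 109\right) = \frac{363}{346} - \left(-11 + 23 - 1199\right) = \frac{363}{346} - -1187 = \frac{363}{346} + 1187 = \frac{411065}{346}$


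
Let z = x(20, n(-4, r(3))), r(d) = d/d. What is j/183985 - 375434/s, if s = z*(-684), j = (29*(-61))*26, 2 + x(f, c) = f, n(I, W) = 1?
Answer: 34253973181/1132611660 ≈ 30.243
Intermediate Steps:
r(d) = 1
x(f, c) = -2 + f
z = 18 (z = -2 + 20 = 18)
j = -45994 (j = -1769*26 = -45994)
s = -12312 (s = 18*(-684) = -12312)
j/183985 - 375434/s = -45994/183985 - 375434/(-12312) = -45994*1/183985 - 375434*(-1/12312) = -45994/183985 + 187717/6156 = 34253973181/1132611660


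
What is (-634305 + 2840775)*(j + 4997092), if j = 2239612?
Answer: 15967570274880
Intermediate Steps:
(-634305 + 2840775)*(j + 4997092) = (-634305 + 2840775)*(2239612 + 4997092) = 2206470*7236704 = 15967570274880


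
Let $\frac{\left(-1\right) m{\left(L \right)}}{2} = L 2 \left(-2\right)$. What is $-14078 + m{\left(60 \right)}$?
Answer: $-13598$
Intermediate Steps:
$m{\left(L \right)} = 8 L$ ($m{\left(L \right)} = - 2 L 2 \left(-2\right) = - 2 \cdot 2 L \left(-2\right) = - 2 \left(- 4 L\right) = 8 L$)
$-14078 + m{\left(60 \right)} = -14078 + 8 \cdot 60 = -14078 + 480 = -13598$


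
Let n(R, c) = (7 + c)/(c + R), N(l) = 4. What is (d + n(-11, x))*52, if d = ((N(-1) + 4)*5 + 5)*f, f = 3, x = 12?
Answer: 8008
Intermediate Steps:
d = 135 (d = ((4 + 4)*5 + 5)*3 = (8*5 + 5)*3 = (40 + 5)*3 = 45*3 = 135)
n(R, c) = (7 + c)/(R + c)
(d + n(-11, x))*52 = (135 + (7 + 12)/(-11 + 12))*52 = (135 + 19/1)*52 = (135 + 1*19)*52 = (135 + 19)*52 = 154*52 = 8008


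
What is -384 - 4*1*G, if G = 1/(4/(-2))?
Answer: -382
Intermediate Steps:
G = -½ (G = 1/(4*(-½)) = 1/(-2) = -½ ≈ -0.50000)
-384 - 4*1*G = -384 - 4*1*(-1)/2 = -384 - 4*(-1)/2 = -384 - 1*(-2) = -384 + 2 = -382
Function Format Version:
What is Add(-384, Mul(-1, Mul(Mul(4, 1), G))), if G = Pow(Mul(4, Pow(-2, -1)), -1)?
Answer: -382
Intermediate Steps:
G = Rational(-1, 2) (G = Pow(Mul(4, Rational(-1, 2)), -1) = Pow(-2, -1) = Rational(-1, 2) ≈ -0.50000)
Add(-384, Mul(-1, Mul(Mul(4, 1), G))) = Add(-384, Mul(-1, Mul(Mul(4, 1), Rational(-1, 2)))) = Add(-384, Mul(-1, Mul(4, Rational(-1, 2)))) = Add(-384, Mul(-1, -2)) = Add(-384, 2) = -382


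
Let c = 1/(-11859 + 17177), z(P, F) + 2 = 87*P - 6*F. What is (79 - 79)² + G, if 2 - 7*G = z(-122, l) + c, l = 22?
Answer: 57168499/37226 ≈ 1535.7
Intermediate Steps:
z(P, F) = -2 - 6*F + 87*P (z(P, F) = -2 + (87*P - 6*F) = -2 + (-6*F + 87*P) = -2 - 6*F + 87*P)
c = 1/5318 ≈ 0.00018804
G = 57168499/37226 (G = 2/7 - ((-2 - 6*22 + 87*(-122)) + 1/5318)/7 = 2/7 - ((-2 - 132 - 10614) + 1/5318)/7 = 2/7 - (-10748 + 1/5318)/7 = 2/7 - ⅐*(-57157863/5318) = 2/7 + 8165409/5318 = 57168499/37226 ≈ 1535.7)
(79 - 79)² + G = (79 - 79)² + 57168499/37226 = 0² + 57168499/37226 = 0 + 57168499/37226 = 57168499/37226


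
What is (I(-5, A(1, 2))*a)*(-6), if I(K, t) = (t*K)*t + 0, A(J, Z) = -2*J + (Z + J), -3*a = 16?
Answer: -160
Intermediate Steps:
a = -16/3 (a = -⅓*16 = -16/3 ≈ -5.3333)
A(J, Z) = Z - J (A(J, Z) = -2*J + (J + Z) = Z - J)
I(K, t) = K*t² (I(K, t) = (K*t)*t + 0 = K*t² + 0 = K*t²)
(I(-5, A(1, 2))*a)*(-6) = (-5*(2 - 1*1)²*(-16/3))*(-6) = (-5*(2 - 1)²*(-16/3))*(-6) = (-5*1²*(-16/3))*(-6) = (-5*1*(-16/3))*(-6) = -5*(-16/3)*(-6) = (80/3)*(-6) = -160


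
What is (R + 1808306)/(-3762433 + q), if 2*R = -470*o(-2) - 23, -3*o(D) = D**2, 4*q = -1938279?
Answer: -21703294/50964033 ≈ -0.42586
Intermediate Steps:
q = -1938279/4 (q = (1/4)*(-1938279) = -1938279/4 ≈ -4.8457e+5)
o(D) = -D**2/3
R = 1811/6 (R = (-(-470)*(-2)**2/3 - 23)/2 = (-(-470)*4/3 - 23)/2 = (-470*(-4/3) - 23)/2 = (1880/3 - 23)/2 = (1/2)*(1811/3) = 1811/6 ≈ 301.83)
(R + 1808306)/(-3762433 + q) = (1811/6 + 1808306)/(-3762433 - 1938279/4) = 10851647/(6*(-16988011/4)) = (10851647/6)*(-4/16988011) = -21703294/50964033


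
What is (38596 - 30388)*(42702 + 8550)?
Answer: 420676416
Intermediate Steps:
(38596 - 30388)*(42702 + 8550) = 8208*51252 = 420676416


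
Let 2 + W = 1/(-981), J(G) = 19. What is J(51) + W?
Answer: 16676/981 ≈ 16.999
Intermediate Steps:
W = -1963/981 (W = -2 + 1/(-981) = -2 - 1/981 = -1963/981 ≈ -2.0010)
J(51) + W = 19 - 1963/981 = 16676/981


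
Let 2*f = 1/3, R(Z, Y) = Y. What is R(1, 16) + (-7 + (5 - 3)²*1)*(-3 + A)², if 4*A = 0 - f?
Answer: -2257/192 ≈ -11.755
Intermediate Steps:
f = ⅙ (f = (½)/3 = (½)*(⅓) = ⅙ ≈ 0.16667)
A = -1/24 (A = (0 - 1*⅙)/4 = (0 - ⅙)/4 = (¼)*(-⅙) = -1/24 ≈ -0.041667)
R(1, 16) + (-7 + (5 - 3)²*1)*(-3 + A)² = 16 + (-7 + (5 - 3)²*1)*(-3 - 1/24)² = 16 + (-7 + 2²*1)*(-73/24)² = 16 + (-7 + 4*1)*(5329/576) = 16 + (-7 + 4)*(5329/576) = 16 - 3*5329/576 = 16 - 5329/192 = -2257/192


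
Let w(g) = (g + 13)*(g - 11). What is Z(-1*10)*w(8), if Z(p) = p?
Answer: 630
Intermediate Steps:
w(g) = (-11 + g)*(13 + g) (w(g) = (13 + g)*(-11 + g) = (-11 + g)*(13 + g))
Z(-1*10)*w(8) = (-1*10)*(-143 + 8**2 + 2*8) = -10*(-143 + 64 + 16) = -10*(-63) = 630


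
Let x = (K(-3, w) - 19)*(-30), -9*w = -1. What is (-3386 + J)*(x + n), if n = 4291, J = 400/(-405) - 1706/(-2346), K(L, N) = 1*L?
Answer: -530976208505/31671 ≈ -1.6765e+7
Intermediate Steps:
w = 1/9 (w = -1/9*(-1) = 1/9 ≈ 0.11111)
K(L, N) = L
J = -8249/31671 (J = 400*(-1/405) - 1706*(-1/2346) = -80/81 + 853/1173 = -8249/31671 ≈ -0.26046)
x = 660 (x = (-3 - 19)*(-30) = -22*(-30) = 660)
(-3386 + J)*(x + n) = (-3386 - 8249/31671)*(660 + 4291) = -107246255/31671*4951 = -530976208505/31671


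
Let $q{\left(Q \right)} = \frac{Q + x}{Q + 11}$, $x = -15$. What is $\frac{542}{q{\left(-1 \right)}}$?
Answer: $- \frac{1355}{4} \approx -338.75$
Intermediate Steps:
$q{\left(Q \right)} = \frac{-15 + Q}{11 + Q}$ ($q{\left(Q \right)} = \frac{Q - 15}{Q + 11} = \frac{-15 + Q}{11 + Q}$)
$\frac{542}{q{\left(-1 \right)}} = \frac{542}{\frac{1}{11 - 1} \left(-15 - 1\right)} = \frac{542}{\frac{1}{10} \left(-16\right)} = \frac{542}{- \frac{8}{5}} = 542 \left(- \frac{5}{8}\right) = - \frac{1355}{4}$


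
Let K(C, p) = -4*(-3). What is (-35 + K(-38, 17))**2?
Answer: 529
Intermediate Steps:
K(C, p) = 12
(-35 + K(-38, 17))**2 = (-35 + 12)**2 = (-23)**2 = 529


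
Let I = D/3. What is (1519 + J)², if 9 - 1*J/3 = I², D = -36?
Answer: 1240996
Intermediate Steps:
I = -12 (I = -36/3 = -36*⅓ = -12)
J = -405 (J = 27 - 3*(-12)² = 27 - 3*144 = 27 - 432 = -405)
(1519 + J)² = (1519 - 405)² = 1114² = 1240996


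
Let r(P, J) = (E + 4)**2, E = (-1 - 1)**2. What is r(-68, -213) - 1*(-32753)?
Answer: 32817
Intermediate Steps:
E = 4 (E = (-2)**2 = 4)
r(P, J) = 64 (r(P, J) = (4 + 4)**2 = 8**2 = 64)
r(-68, -213) - 1*(-32753) = 64 - 1*(-32753) = 64 + 32753 = 32817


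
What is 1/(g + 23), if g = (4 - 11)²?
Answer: 1/72 ≈ 0.013889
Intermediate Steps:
g = 49 (g = (-7)² = 49)
1/(g + 23) = 1/(49 + 23) = 1/72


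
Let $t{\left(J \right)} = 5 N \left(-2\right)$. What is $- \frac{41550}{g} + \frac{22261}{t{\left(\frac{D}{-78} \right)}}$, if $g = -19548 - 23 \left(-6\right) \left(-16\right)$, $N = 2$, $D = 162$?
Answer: $- \frac{40289943}{36260} \approx -1111.1$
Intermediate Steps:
$t{\left(J \right)} = -20$ ($t{\left(J \right)} = 5 \cdot 2 \left(-2\right) = 10 \left(-2\right) = -20$)
$g = -21756$ ($g = -19548 - \left(-138\right) \left(-16\right) = -19548 - 2208 = -21756$)
$- \frac{41550}{g} + \frac{22261}{t{\left(\frac{D}{-78} \right)}} = - \frac{41550}{-21756} + \frac{22261}{-20} = \left(-41550\right) \left(- \frac{1}{21756}\right) + 22261 \left(- \frac{1}{20}\right) = \frac{6925}{3626} - \frac{22261}{20} = - \frac{40289943}{36260}$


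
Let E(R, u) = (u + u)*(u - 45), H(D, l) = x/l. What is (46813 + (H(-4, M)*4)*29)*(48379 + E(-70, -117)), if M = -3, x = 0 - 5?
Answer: 12168106453/3 ≈ 4.0560e+9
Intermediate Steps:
x = -5
H(D, l) = -5/l
E(R, u) = 2*u*(-45 + u) (E(R, u) = (2*u)*(-45 + u) = 2*u*(-45 + u))
(46813 + (H(-4, M)*4)*29)*(48379 + E(-70, -117)) = (46813 + (-5/(-3)*4)*29)*(48379 + 2*(-117)*(-45 - 117)) = (46813 + (-5*(-⅓)*4)*29)*(48379 + 2*(-117)*(-162)) = (46813 + ((5/3)*4)*29)*(48379 + 37908) = (46813 + (20/3)*29)*86287 = (46813 + 580/3)*86287 = (141019/3)*86287 = 12168106453/3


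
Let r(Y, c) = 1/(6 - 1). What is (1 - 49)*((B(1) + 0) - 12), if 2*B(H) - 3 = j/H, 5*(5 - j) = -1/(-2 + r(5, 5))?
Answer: 1160/3 ≈ 386.67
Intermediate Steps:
r(Y, c) = ⅕ (r(Y, c) = 1/5 = ⅕)
j = 44/9 (j = 5 - (-1)/(5*(-2 + ⅕)) = 5 - (-1)/(5*(-9/5)) = 5 - (-1)*(-5)/(5*9) = 5 - ⅕*5/9 = 5 - ⅑ = 44/9 ≈ 4.8889)
B(H) = 3/2 + 22/(9*H) (B(H) = 3/2 + (44/(9*H))/2 = 3/2 + 22/(9*H))
(1 - 49)*((B(1) + 0) - 12) = (1 - 49)*(((1/18)*(44 + 27*1)/1 + 0) - 12) = -48*(((1/18)*1*(44 + 27) + 0) - 12) = -48*(((1/18)*1*71 + 0) - 12) = -48*((71/18 + 0) - 12) = -48*(71/18 - 12) = -48*(-145/18) = 1160/3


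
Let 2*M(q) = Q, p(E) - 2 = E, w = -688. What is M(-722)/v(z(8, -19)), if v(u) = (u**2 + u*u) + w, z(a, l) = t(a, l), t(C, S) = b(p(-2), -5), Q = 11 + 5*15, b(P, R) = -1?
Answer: -43/686 ≈ -0.062682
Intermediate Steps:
p(E) = 2 + E
Q = 86 (Q = 11 + 75 = 86)
M(q) = 43 (M(q) = (1/2)*86 = 43)
t(C, S) = -1
z(a, l) = -1
v(u) = -688 + 2*u**2 (v(u) = (u**2 + u*u) - 688 = (u**2 + u**2) - 688 = 2*u**2 - 688 = -688 + 2*u**2)
M(-722)/v(z(8, -19)) = 43/(-688 + 2*(-1)**2) = 43/(-688 + 2*1) = 43/(-688 + 2) = 43/(-686) = 43*(-1/686) = -43/686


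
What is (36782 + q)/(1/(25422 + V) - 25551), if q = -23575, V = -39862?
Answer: -190709080/368956441 ≈ -0.51689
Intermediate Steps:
(36782 + q)/(1/(25422 + V) - 25551) = (36782 - 23575)/(1/(25422 - 39862) - 25551) = 13207/(1/(-14440) - 25551) = 13207/(-1/14440 - 25551) = 13207/(-368956441/14440) = 13207*(-14440/368956441) = -190709080/368956441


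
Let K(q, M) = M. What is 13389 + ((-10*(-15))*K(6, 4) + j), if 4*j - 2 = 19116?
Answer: 37537/2 ≈ 18769.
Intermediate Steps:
j = 9559/2 (j = 1/2 + (1/4)*19116 = 1/2 + 4779 = 9559/2 ≈ 4779.5)
13389 + ((-10*(-15))*K(6, 4) + j) = 13389 + (-10*(-15)*4 + 9559/2) = 13389 + (150*4 + 9559/2) = 13389 + (600 + 9559/2) = 13389 + 10759/2 = 37537/2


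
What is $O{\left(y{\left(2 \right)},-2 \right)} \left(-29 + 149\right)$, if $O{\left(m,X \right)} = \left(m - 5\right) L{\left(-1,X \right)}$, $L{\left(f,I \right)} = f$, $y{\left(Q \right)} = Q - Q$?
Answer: $600$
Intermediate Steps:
$y{\left(Q \right)} = 0$
$O{\left(m,X \right)} = 5 - m$ ($O{\left(m,X \right)} = \left(m - 5\right) \left(-1\right) = \left(-5 + m\right) \left(-1\right) = 5 - m$)
$O{\left(y{\left(2 \right)},-2 \right)} \left(-29 + 149\right) = \left(5 - 0\right) \left(-29 + 149\right) = \left(5 + 0\right) 120 = 5 \cdot 120 = 600$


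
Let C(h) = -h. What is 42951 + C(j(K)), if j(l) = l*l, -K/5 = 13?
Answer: 38726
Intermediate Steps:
K = -65 (K = -5*13 = -65)
j(l) = l²
42951 + C(j(K)) = 42951 - 1*(-65)² = 42951 - 1*4225 = 42951 - 4225 = 38726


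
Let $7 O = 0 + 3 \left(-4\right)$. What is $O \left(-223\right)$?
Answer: $\frac{2676}{7} \approx 382.29$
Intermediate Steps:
$O = - \frac{12}{7}$ ($O = \frac{0 + 3 \left(-4\right)}{7} = \frac{0 - 12}{7} = \frac{1}{7} \left(-12\right) = - \frac{12}{7} \approx -1.7143$)
$O \left(-223\right) = \left(- \frac{12}{7}\right) \left(-223\right) = \frac{2676}{7}$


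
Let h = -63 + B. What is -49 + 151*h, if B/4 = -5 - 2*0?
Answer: -12582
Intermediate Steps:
B = -20 (B = 4*(-5 - 2*0) = 4*(-5 + 0) = 4*(-5) = -20)
h = -83 (h = -63 - 20 = -83)
-49 + 151*h = -49 + 151*(-83) = -49 - 12533 = -12582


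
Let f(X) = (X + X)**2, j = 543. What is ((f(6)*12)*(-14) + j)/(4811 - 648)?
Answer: -23649/4163 ≈ -5.6808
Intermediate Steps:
f(X) = 4*X**2 (f(X) = (2*X)**2 = 4*X**2)
((f(6)*12)*(-14) + j)/(4811 - 648) = (((4*6**2)*12)*(-14) + 543)/(4811 - 648) = (((4*36)*12)*(-14) + 543)/4163 = ((144*12)*(-14) + 543)*(1/4163) = (1728*(-14) + 543)*(1/4163) = (-24192 + 543)*(1/4163) = -23649*1/4163 = -23649/4163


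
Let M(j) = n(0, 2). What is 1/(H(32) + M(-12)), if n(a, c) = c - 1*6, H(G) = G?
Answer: 1/28 ≈ 0.035714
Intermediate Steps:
n(a, c) = -6 + c (n(a, c) = c - 6 = -6 + c)
M(j) = -4 (M(j) = -6 + 2 = -4)
1/(H(32) + M(-12)) = 1/(32 - 4) = 1/28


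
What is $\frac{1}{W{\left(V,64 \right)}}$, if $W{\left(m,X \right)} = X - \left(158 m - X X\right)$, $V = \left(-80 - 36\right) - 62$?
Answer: $\frac{1}{32284} \approx 3.0975 \cdot 10^{-5}$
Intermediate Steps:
$V = -178$ ($V = -116 - 62 = -178$)
$W{\left(m,X \right)} = X + X^{2} - 158 m$ ($W{\left(m,X \right)} = X + \left(\left(- 157 m + X^{2}\right) - m\right) = X + \left(\left(X^{2} - 157 m\right) - m\right) = X + \left(X^{2} - 158 m\right) = X + X^{2} - 158 m$)
$\frac{1}{W{\left(V,64 \right)}} = \frac{1}{64 + 64^{2} - -28124} = \frac{1}{64 + 4096 + 28124} = \frac{1}{32284}$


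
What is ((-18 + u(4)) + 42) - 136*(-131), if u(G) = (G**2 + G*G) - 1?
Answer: 17871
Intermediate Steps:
u(G) = -1 + 2*G**2 (u(G) = (G**2 + G**2) - 1 = 2*G**2 - 1 = -1 + 2*G**2)
((-18 + u(4)) + 42) - 136*(-131) = ((-18 + (-1 + 2*4**2)) + 42) - 136*(-131) = ((-18 + (-1 + 2*16)) + 42) + 17816 = ((-18 + (-1 + 32)) + 42) + 17816 = ((-18 + 31) + 42) + 17816 = (13 + 42) + 17816 = 55 + 17816 = 17871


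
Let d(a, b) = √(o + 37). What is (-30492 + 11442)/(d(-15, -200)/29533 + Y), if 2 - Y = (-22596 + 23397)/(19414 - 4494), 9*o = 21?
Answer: -21596424002601079338000/2206478468351278907 + 125239173153360000*√354/2206478468351278907 ≈ -9786.7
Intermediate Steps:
o = 7/3 (o = (⅑)*21 = 7/3 ≈ 2.3333)
d(a, b) = √354/3 (d(a, b) = √(7/3 + 37) = √(118/3) = √354/3)
Y = 29039/14920 (Y = 2 - (-22596 + 23397)/(19414 - 4494) = 2 - 801/14920 = 29039/14920 ≈ 1.9463)
(-30492 + 11442)/(d(-15, -200)/29533 + Y) = (-30492 + 11442)/((√354/3)/29533 + 29039/14920) = -19050/((√354/3)*(1/29533) + 29039/14920) = -19050/(√354/88599 + 29039/14920) = -19050/(29039/14920 + √354/88599)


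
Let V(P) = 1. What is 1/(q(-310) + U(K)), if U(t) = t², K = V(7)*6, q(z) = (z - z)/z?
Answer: 1/36 ≈ 0.027778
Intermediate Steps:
q(z) = 0 (q(z) = 0/z = 0)
K = 6 (K = 1*6 = 6)
1/(q(-310) + U(K)) = 1/(0 + 6²) = 1/(0 + 36) = 1/36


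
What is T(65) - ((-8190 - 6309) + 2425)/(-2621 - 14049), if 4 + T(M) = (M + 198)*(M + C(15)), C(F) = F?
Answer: 175329023/8335 ≈ 21035.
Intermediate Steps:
T(M) = -4 + (15 + M)*(198 + M) (T(M) = -4 + (M + 198)*(M + 15) = -4 + (198 + M)*(15 + M) = -4 + (15 + M)*(198 + M))
T(65) - ((-8190 - 6309) + 2425)/(-2621 - 14049) = (2966 + 65² + 213*65) - ((-8190 - 6309) + 2425)/(-2621 - 14049) = (2966 + 4225 + 13845) - (-14499 + 2425)/(-16670) = 21036 - (-12074)*(-1)/16670 = 21036 - 1*6037/8335 = 21036 - 6037/8335 = 175329023/8335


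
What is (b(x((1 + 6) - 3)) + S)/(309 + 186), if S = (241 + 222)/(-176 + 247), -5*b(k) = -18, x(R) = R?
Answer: 3593/175725 ≈ 0.020447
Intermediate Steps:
b(k) = 18/5 (b(k) = -⅕*(-18) = 18/5)
S = 463/71 ≈ 6.5211
(b(x((1 + 6) - 3)) + S)/(309 + 186) = (18/5 + 463/71)/(309 + 186) = (3593/355)/495 = (3593/355)*(1/495) = 3593/175725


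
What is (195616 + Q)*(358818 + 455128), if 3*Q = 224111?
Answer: 660076834214/3 ≈ 2.2003e+11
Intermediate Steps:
Q = 224111/3 (Q = (⅓)*224111 = 224111/3 ≈ 74704.)
(195616 + Q)*(358818 + 455128) = (195616 + 224111/3)*(358818 + 455128) = (810959/3)*813946 = 660076834214/3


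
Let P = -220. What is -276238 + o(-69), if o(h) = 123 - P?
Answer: -275895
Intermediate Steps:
o(h) = 343 (o(h) = 123 - 1*(-220) = 123 + 220 = 343)
-276238 + o(-69) = -276238 + 343 = -275895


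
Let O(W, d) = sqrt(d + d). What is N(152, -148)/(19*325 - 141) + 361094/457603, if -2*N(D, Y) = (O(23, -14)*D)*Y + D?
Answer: 1072031684/1380588251 + 11248*I*sqrt(7)/3017 ≈ 0.7765 + 9.8639*I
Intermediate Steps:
O(W, d) = sqrt(2)*sqrt(d) (O(W, d) = sqrt(2*d) = sqrt(2)*sqrt(d))
N(D, Y) = -D/2 - I*D*Y*sqrt(7) (N(D, Y) = -(((sqrt(2)*sqrt(-14))*D)*Y + D)/2 = -(((sqrt(2)*(I*sqrt(14)))*D)*Y + D)/2 = -(((2*I*sqrt(7))*D)*Y + D)/2 = -((2*I*D*sqrt(7))*Y + D)/2 = -(2*I*D*Y*sqrt(7) + D)/2 = -(D + 2*I*D*Y*sqrt(7))/2 = -D/2 - I*D*Y*sqrt(7))
N(152, -148)/(19*325 - 141) + 361094/457603 = (-1*152*(1/2 + I*(-148)*sqrt(7)))/(19*325 - 141) + 361094/457603 = (-1*152*(1/2 - 148*I*sqrt(7)))/(6175 - 141) + 361094*(1/457603) = (-76 + 22496*I*sqrt(7))/6034 + 361094/457603 = (-76 + 22496*I*sqrt(7))*(1/6034) + 361094/457603 = (-38/3017 + 11248*I*sqrt(7)/3017) + 361094/457603 = 1072031684/1380588251 + 11248*I*sqrt(7)/3017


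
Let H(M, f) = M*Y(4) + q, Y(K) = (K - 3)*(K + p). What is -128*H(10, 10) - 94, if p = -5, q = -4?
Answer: 1698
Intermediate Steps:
Y(K) = (-5 + K)*(-3 + K) (Y(K) = (K - 3)*(K - 5) = (-3 + K)*(-5 + K) = (-5 + K)*(-3 + K))
H(M, f) = -4 - M (H(M, f) = M*(15 + 4**2 - 8*4) - 4 = M*(15 + 16 - 32) - 4 = M*(-1) - 4 = -M - 4 = -4 - M)
-128*H(10, 10) - 94 = -128*(-4 - 1*10) - 94 = -128*(-4 - 10) - 94 = -128*(-14) - 94 = 1792 - 94 = 1698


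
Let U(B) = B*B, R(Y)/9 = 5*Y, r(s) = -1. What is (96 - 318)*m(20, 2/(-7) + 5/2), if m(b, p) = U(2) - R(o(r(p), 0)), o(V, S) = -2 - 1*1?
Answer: -30858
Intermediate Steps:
o(V, S) = -3 (o(V, S) = -2 - 1 = -3)
R(Y) = 45*Y (R(Y) = 9*(5*Y) = 45*Y)
U(B) = B²
m(b, p) = 139 (m(b, p) = 2² - 45*(-3) = 4 - 1*(-135) = 4 + 135 = 139)
(96 - 318)*m(20, 2/(-7) + 5/2) = (96 - 318)*139 = -222*139 = -30858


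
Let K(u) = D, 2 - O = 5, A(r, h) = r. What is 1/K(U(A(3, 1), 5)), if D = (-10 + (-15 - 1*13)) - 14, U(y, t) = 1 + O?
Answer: -1/52 ≈ -0.019231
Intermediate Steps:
O = -3 (O = 2 - 1*5 = 2 - 5 = -3)
U(y, t) = -2 (U(y, t) = 1 - 3 = -2)
D = -52 (D = (-10 + (-15 - 13)) - 14 = (-10 - 28) - 14 = -38 - 14 = -52)
K(u) = -52
1/K(U(A(3, 1), 5)) = 1/(-52) = -1/52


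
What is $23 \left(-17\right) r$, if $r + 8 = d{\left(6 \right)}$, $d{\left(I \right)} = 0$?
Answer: $3128$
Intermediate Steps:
$r = -8$ ($r = -8 + 0 = -8$)
$23 \left(-17\right) r = 23 \left(-17\right) \left(-8\right) = \left(-391\right) \left(-8\right) = 3128$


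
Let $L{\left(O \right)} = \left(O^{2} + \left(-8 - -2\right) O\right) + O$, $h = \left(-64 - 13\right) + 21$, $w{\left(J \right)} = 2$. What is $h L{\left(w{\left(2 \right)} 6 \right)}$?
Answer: $-4704$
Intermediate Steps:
$h = -56$ ($h = -77 + 21 = -56$)
$L{\left(O \right)} = O^{2} - 5 O$ ($L{\left(O \right)} = \left(O^{2} + \left(-8 + 2\right) O\right) + O = \left(O^{2} - 6 O\right) + O = O^{2} - 5 O$)
$h L{\left(w{\left(2 \right)} 6 \right)} = - 56 \cdot 2 \cdot 6 \left(-5 + 2 \cdot 6\right) = - 56 \cdot 12 \left(-5 + 12\right) = - 56 \cdot 12 \cdot 7 = \left(-56\right) 84 = -4704$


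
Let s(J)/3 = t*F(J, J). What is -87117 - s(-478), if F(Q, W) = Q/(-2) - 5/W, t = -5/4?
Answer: -164853999/1912 ≈ -86221.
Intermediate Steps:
t = -5/4 (t = -5*1/4 = -5/4 ≈ -1.2500)
F(Q, W) = -5/W - Q/2 (F(Q, W) = Q*(-1/2) - 5/W = -Q/2 - 5/W = -5/W - Q/2)
s(J) = 15*J/8 + 75/(4*J) (s(J) = 3*(-5*(-5/J - J/2)/4) = 3*(5*J/8 + 25/(4*J)) = 15*J/8 + 75/(4*J))
-87117 - s(-478) = -87117 - 15*(10 + (-478)**2)/(8*(-478)) = -87117 - 15*(-1)*(10 + 228484)/(8*478) = -87117 - 15*(-1)*228494/(8*478) = -87117 - 1*(-1713705/1912) = -87117 + 1713705/1912 = -164853999/1912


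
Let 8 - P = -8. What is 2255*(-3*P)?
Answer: -108240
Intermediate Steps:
P = 16 (P = 8 - 1*(-8) = 8 + 8 = 16)
2255*(-3*P) = 2255*(-3*16) = 2255*(-48) = -108240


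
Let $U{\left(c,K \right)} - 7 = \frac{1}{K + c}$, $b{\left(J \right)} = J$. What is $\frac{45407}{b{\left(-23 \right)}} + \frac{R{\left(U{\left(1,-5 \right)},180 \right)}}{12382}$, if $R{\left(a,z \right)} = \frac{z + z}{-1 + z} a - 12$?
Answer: $- \frac{50319534680}{25488347} \approx -1974.2$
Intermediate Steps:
$U{\left(c,K \right)} = 7 + \frac{1}{K + c}$
$R{\left(a,z \right)} = -12 + \frac{2 a z}{-1 + z}$ ($R{\left(a,z \right)} = \frac{2 z}{-1 + z} a - 12 = \frac{2 a z}{-1 + z} - 12 = -12 + \frac{2 a z}{-1 + z}$)
$\frac{45407}{b{\left(-23 \right)}} + \frac{R{\left(U{\left(1,-5 \right)},180 \right)}}{12382} = \frac{45407}{-23} + \frac{2 \frac{1}{-1 + 180} \left(6 - 1080 + \frac{1 + 7 \left(-5\right) + 7 \cdot 1}{-5 + 1} \cdot 180\right)}{12382} = 45407 \left(- \frac{1}{23}\right) + \frac{2 \left(6 - 1080 + \frac{1 - 35 + 7}{-4} \cdot 180\right)}{179} \cdot \frac{1}{12382} = - \frac{45407}{23} + 2 \cdot \frac{1}{179} \left(6 - 1080 + \left(- \frac{1}{4}\right) \left(-27\right) 180\right) \frac{1}{12382} = - \frac{45407}{23} + 2 \cdot \frac{1}{179} \left(6 - 1080 + \frac{27}{4} \cdot 180\right) \frac{1}{12382} = - \frac{45407}{23} + 2 \cdot \frac{1}{179} \left(6 - 1080 + 1215\right) \frac{1}{12382} = - \frac{45407}{23} + 2 \cdot \frac{1}{179} \cdot 141 \cdot \frac{1}{12382} = - \frac{45407}{23} + \frac{282}{179} \cdot \frac{1}{12382} = - \frac{45407}{23} + \frac{141}{1108189} = - \frac{50319534680}{25488347}$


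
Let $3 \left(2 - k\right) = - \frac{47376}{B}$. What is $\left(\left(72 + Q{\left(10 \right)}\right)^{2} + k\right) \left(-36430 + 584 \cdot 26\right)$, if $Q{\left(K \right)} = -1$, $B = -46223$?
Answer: $- \frac{4952162089062}{46223} \approx -1.0714 \cdot 10^{8}$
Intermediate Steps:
$k = \frac{76654}{46223}$ ($k = 2 - \frac{\left(-47376\right) \frac{1}{-46223}}{3} = 2 - \frac{\left(-47376\right) \left(- \frac{1}{46223}\right)}{3} = 2 - \frac{15792}{46223} = \frac{76654}{46223} \approx 1.6584$)
$\left(\left(72 + Q{\left(10 \right)}\right)^{2} + k\right) \left(-36430 + 584 \cdot 26\right) = \left(\left(72 - 1\right)^{2} + \frac{76654}{46223}\right) \left(-36430 + 584 \cdot 26\right) = \left(71^{2} + \frac{76654}{46223}\right) \left(-36430 + 15184\right) = \left(5041 + \frac{76654}{46223}\right) \left(-21246\right) = \frac{233086797}{46223} \left(-21246\right) = - \frac{4952162089062}{46223}$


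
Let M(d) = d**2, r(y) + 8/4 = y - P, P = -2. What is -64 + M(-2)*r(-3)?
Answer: -76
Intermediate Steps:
r(y) = y (r(y) = -2 + (y - 1*(-2)) = -2 + (y + 2) = -2 + (2 + y) = y)
-64 + M(-2)*r(-3) = -64 + (-2)**2*(-3) = -64 + 4*(-3) = -64 - 12 = -76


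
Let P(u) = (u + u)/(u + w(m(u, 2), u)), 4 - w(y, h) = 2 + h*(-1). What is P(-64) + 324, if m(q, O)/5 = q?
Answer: 20476/63 ≈ 325.02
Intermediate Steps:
m(q, O) = 5*q
w(y, h) = 2 + h (w(y, h) = 4 - (2 + h*(-1)) = 4 - (2 - h) = 4 + (-2 + h) = 2 + h)
P(u) = 2*u/(2 + 2*u) (P(u) = (u + u)/(u + (2 + u)) = (2*u)/(2 + 2*u) = 2*u/(2 + 2*u))
P(-64) + 324 = -64/(1 - 64) + 324 = -64/(-63) + 324 = -64*(-1/63) + 324 = 64/63 + 324 = 20476/63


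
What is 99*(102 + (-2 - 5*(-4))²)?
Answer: 42174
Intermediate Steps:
99*(102 + (-2 - 5*(-4))²) = 99*(102 + (-2 + 20)²) = 99*(102 + 18²) = 99*(102 + 324) = 99*426 = 42174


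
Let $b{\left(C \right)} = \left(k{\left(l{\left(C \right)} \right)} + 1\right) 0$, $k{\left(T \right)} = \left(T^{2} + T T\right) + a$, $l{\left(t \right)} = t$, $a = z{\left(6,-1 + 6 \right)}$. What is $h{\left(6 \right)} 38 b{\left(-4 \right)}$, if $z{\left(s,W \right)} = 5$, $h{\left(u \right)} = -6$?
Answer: $0$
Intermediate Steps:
$a = 5$
$k{\left(T \right)} = 5 + 2 T^{2}$ ($k{\left(T \right)} = \left(T^{2} + T T\right) + 5 = \left(T^{2} + T^{2}\right) + 5 = 2 T^{2} + 5 = 5 + 2 T^{2}$)
$b{\left(C \right)} = 0$ ($b{\left(C \right)} = \left(\left(5 + 2 C^{2}\right) + 1\right) 0 = \left(6 + 2 C^{2}\right) 0 = 0$)
$h{\left(6 \right)} 38 b{\left(-4 \right)} = \left(-6\right) 38 \cdot 0 = \left(-228\right) 0 = 0$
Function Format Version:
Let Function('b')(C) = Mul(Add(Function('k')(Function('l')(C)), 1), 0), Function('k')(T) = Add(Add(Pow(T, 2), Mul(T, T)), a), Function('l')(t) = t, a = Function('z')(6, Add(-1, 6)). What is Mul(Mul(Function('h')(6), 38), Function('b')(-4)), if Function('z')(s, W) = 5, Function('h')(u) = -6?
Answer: 0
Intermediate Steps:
a = 5
Function('k')(T) = Add(5, Mul(2, Pow(T, 2))) (Function('k')(T) = Add(Add(Pow(T, 2), Mul(T, T)), 5) = Add(Add(Pow(T, 2), Pow(T, 2)), 5) = Add(Mul(2, Pow(T, 2)), 5) = Add(5, Mul(2, Pow(T, 2))))
Function('b')(C) = 0 (Function('b')(C) = Mul(Add(Add(5, Mul(2, Pow(C, 2))), 1), 0) = Mul(Add(6, Mul(2, Pow(C, 2))), 0) = 0)
Mul(Mul(Function('h')(6), 38), Function('b')(-4)) = Mul(Mul(-6, 38), 0) = Mul(-228, 0) = 0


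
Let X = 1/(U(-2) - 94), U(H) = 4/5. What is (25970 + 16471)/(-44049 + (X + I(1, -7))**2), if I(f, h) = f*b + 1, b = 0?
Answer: -9216317796/9565292123 ≈ -0.96352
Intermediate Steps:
I(f, h) = 1 (I(f, h) = f*0 + 1 = 0 + 1 = 1)
U(H) = 4/5 (U(H) = 4*(1/5) = 4/5)
X = -5/466 (X = 1/(4/5 - 94) = 1/(-466/5) = -5/466 ≈ -0.010730)
(25970 + 16471)/(-44049 + (X + I(1, -7))**2) = (25970 + 16471)/(-44049 + (-5/466 + 1)**2) = 42441/(-44049 + (461/466)**2) = 42441/(-44049 + 212521/217156) = 42441/(-9565292123/217156) = 42441*(-217156/9565292123) = -9216317796/9565292123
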